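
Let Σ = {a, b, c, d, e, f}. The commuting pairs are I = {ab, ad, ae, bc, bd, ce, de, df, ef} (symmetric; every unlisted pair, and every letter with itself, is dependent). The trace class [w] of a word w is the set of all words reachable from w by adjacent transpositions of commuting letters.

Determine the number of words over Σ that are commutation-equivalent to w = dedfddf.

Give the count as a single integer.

105

#0=d has no predecessor
#1=e has no predecessor
#2=d depends on [0:d]
#3=f has no predecessor
#4=d depends on [2:d]
#5=d depends on [4:d]
#6=f depends on [3:f]
sources: [0:d, 1:e, 3:f]
N(rest) = Σ N(rest − s) over sources s of rest; N(one piece) = 1:
  size 1 → [1]=1  [5]=1  [6]=1
  size 2 → [1,5]=2  [1,6]=2  [3,6]=1  [4,5]=1  [5,6]=2
  size 3 → [1,3,6]=3  [1,4,5]=3  [1,5,6]=6  [2,4,5]=1  [3,5,6]=3  [4,5,6]=3
  size 4 → [0,2,4,5]=1  [1,2,4,5]=4  [1,3,5,6]=12  [1,4,5,6]=12  [2,4,5,6]=4  [3,4,5,6]=6
  size 5 → [0,1,2,4,5]=5  [0,2,4,5,6]=5  [1,2,4,5,6]=20  [1,3,4,5,6]=30  [2,3,4,5,6]=10
  first=0(d) contributes 60
  first=1(e) contributes 15
  first=3(f) contributes 30
|[w]| = 105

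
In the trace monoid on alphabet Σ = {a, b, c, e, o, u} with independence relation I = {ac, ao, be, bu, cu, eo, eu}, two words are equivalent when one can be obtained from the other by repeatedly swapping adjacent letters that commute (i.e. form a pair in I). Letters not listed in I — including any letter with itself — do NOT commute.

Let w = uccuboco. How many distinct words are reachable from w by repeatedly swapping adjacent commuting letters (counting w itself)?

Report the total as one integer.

10

piece 0:u — minimal
piece 1:c — minimal
piece 2:c rests on {1:c}
piece 3:u rests on {0:u}
piece 4:b rests on {2:c}
piece 5:o rests on {3:u, 4:b}
piece 6:c rests on {5:o}
piece 7:o rests on {6:c}
minimal pieces: {0:u, 1:c}
ways to finish when only these pieces remain (= sum over removing one remaining piece with nothing left below it):
  1 left: {7}→1
  2 left: {6,7}→1
  3 left: {5,6,7}→1
  4 left: {3,5,6,7}→1  {4,5,6,7}→1
  5 left: {0,3,5,6,7}→1  {2,4,5,6,7}→1  {3,4,5,6,7}→2
  6 left: {0,3,4,5,6,7}→3  {1,2,4,5,6,7}→1  {2,3,4,5,6,7}→3
  placing 0:u first → 4 extensions
  placing 1:c first → 6 extensions
total linear extensions = 10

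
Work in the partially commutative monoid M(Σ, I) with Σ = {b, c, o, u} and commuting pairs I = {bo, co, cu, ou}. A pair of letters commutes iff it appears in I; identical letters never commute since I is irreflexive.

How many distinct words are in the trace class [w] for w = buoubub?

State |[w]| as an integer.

0(b) covers ∅
1(u) covers 0:b
2(o) covers ∅
3(u) covers 1:u
4(b) covers 3:u
5(u) covers 4:b
6(b) covers 5:u
floor of heap: 0:b, 2:o
completions by unplaced set U, small U first (add the entries for U minus each lowest piece of U):
  |U|=1: {2}:1  {6}:1
  |U|=2: {2,6}:2  {5,6}:1
  |U|=3: {2,5,6}:3  {4,5,6}:1
  |U|=4: {2,4,5,6}:4  {3,4,5,6}:1
  |U|=5: {1,3,4,5,6}:1  {2,3,4,5,6}:5
  start at 0(b): 6
  start at 2(o): 1
sum over floor = 7

7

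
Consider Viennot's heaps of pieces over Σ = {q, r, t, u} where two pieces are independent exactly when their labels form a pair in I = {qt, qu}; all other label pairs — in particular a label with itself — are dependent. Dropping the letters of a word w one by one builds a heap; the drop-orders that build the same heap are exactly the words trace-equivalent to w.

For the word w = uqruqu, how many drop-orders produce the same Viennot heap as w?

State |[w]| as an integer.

6

drop 0:u onto floor
drop 1:q onto floor
drop 2:r onto {0:u, 1:q}
drop 3:u onto {2:r}
drop 4:q onto {2:r}
drop 5:u onto {3:u}
ground layer = {0:u, 1:q}
drop-orders for the pieces not yet dropped (sum over which currently-grounded one goes next):
  1 to go: {4} 1  {5} 1
  2 to go: {3,5} 1  {4,5} 2
  3 to go: {3,4,5} 3
  4 to go: {2,3,4,5} 3
  if 0:u drops first: 3 orders
  if 1:q drops first: 3 orders
heap linearizations: 6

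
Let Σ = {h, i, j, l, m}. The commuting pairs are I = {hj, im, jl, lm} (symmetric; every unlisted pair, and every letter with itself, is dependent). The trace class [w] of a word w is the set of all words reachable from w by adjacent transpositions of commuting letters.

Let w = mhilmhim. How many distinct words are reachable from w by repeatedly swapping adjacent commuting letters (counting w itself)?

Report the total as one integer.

0(m) covers ∅
1(h) covers 0:m
2(i) covers 1:h
3(l) covers 2:i
4(m) covers 1:h
5(h) covers 3:l, 4:m
6(i) covers 5:h
7(m) covers 5:h
floor of heap: 0:m
completions by unplaced set U, small U first (add the entries for U minus each lowest piece of U):
  |U|=1: {6}:1  {7}:1
  |U|=2: {6,7}:2
  |U|=3: {5,6,7}:2
  |U|=4: {3,5,6,7}:2  {4,5,6,7}:2
  |U|=5: {2,3,5,6,7}:2  {3,4,5,6,7}:4
  |U|=6: {2,3,4,5,6,7}:6
  start at 0(m): 6

6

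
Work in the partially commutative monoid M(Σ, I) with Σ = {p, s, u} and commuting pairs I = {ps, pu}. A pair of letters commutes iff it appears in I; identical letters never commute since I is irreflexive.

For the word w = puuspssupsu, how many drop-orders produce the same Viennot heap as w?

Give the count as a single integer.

0(p) covers ∅
1(u) covers ∅
2(u) covers 1:u
3(s) covers 2:u
4(p) covers 0:p
5(s) covers 3:s
6(s) covers 5:s
7(u) covers 6:s
8(p) covers 4:p
9(s) covers 7:u
10(u) covers 9:s
floor of heap: 0:p, 1:u
completions by unplaced set U, small U first (add the entries for U minus each lowest piece of U):
  |U|=1: {8}:1  {10}:1
  |U|=2: {4,8}:1  {8,10}:2  {9,10}:1
  |U|=3: {0,4,8}:1  {4,8,10}:3  {7,9,10}:1  {8,9,10}:3
  |U|=4: {0,4,8,10}:4  {4,8,9,10}:6  {6,7,9,10}:1  {7,8,9,10}:4
  |U|=5: {0,4,8,9,10}:10  {4,7,8,9,10}:10  {5,6,7,9,10}:1  {6,7,8,9,10}:5
  |U|=6: {0,4,7,8,9,10}:20  {3,5,6,7,9,10}:1  {4,6,7,8,9,10}:15  {5,6,7,8,9,10}:6
  |U|=7: {0,4,6,7,8,9,10}:35  {2,3,5,6,7,9,10}:1  {3,5,6,7,8,9,10}:7  {4,5,6,7,8,9,10}:21
  |U|=8: {0,4,5,6,7,8,9,10}:56  {1,2,3,5,6,7,9,10}:1  {2,3,5,6,7,8,9,10}:8  {3,4,5,6,7,8,9,10}:28
  |U|=9: {0,3,4,5,6,7,8,9,10}:84  {1,2,3,5,6,7,8,9,10}:9  {2,3,4,5,6,7,8,9,10}:36
  start at 0(p): 45
  start at 1(u): 120
sum over floor = 165

165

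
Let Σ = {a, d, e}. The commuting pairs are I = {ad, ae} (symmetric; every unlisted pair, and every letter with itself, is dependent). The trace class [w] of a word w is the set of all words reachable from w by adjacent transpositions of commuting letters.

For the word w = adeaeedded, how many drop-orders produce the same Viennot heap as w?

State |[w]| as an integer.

45

piece 0:a — minimal
piece 1:d — minimal
piece 2:e rests on {1:d}
piece 3:a rests on {0:a}
piece 4:e rests on {2:e}
piece 5:e rests on {4:e}
piece 6:d rests on {5:e}
piece 7:d rests on {6:d}
piece 8:e rests on {7:d}
piece 9:d rests on {8:e}
minimal pieces: {0:a, 1:d}
ways to finish when only these pieces remain (= sum over removing one remaining piece with nothing left below it):
  1 left: {3}→1  {9}→1
  2 left: {0,3}→1  {3,9}→2  {8,9}→1
  3 left: {0,3,9}→3  {3,8,9}→3  {7,8,9}→1
  4 left: {0,3,8,9}→6  {3,7,8,9}→4  {6,7,8,9}→1
  5 left: {0,3,7,8,9}→10  {3,6,7,8,9}→5  {5,6,7,8,9}→1
  6 left: {0,3,6,7,8,9}→15  {3,5,6,7,8,9}→6  {4,5,6,7,8,9}→1
  7 left: {0,3,5,6,7,8,9}→21  {2,4,5,6,7,8,9}→1  {3,4,5,6,7,8,9}→7
  8 left: {0,3,4,5,6,7,8,9}→28  {1,2,4,5,6,7,8,9}→1  {2,3,4,5,6,7,8,9}→8
  placing 0:a first → 9 extensions
  placing 1:d first → 36 extensions
total linear extensions = 45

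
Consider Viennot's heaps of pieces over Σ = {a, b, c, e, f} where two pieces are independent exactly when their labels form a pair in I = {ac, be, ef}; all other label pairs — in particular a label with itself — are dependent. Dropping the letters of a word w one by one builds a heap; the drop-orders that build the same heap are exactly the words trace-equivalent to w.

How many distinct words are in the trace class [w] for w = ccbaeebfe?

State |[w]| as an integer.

drop 0:c onto floor
drop 1:c onto {0:c}
drop 2:b onto {1:c}
drop 3:a onto {2:b}
drop 4:e onto {3:a}
drop 5:e onto {4:e}
drop 6:b onto {3:a}
drop 7:f onto {6:b}
drop 8:e onto {5:e}
ground layer = {0:c}
drop-orders for the pieces not yet dropped (sum over which currently-grounded one goes next):
  1 to go: {7} 1  {8} 1
  2 to go: {5,8} 1  {6,7} 1  {7,8} 2
  3 to go: {4,5,8} 1  {5,7,8} 3  {6,7,8} 3
  4 to go: {4,5,7,8} 4  {5,6,7,8} 6
  5 to go: {4,5,6,7,8} 10
  6 to go: {3,4,5,6,7,8} 10
  7 to go: {2,3,4,5,6,7,8} 10
  if 0:c drops first: 10 orders

10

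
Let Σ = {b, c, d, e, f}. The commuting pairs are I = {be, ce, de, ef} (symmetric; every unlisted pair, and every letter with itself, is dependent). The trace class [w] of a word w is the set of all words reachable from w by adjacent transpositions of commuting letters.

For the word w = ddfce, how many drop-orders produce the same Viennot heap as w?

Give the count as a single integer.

piece 0:d — minimal
piece 1:d rests on {0:d}
piece 2:f rests on {1:d}
piece 3:c rests on {2:f}
piece 4:e — minimal
minimal pieces: {0:d, 4:e}
ways to finish when only these pieces remain (= sum over removing one remaining piece with nothing left below it):
  1 left: {3}→1  {4}→1
  2 left: {2,3}→1  {3,4}→2
  3 left: {1,2,3}→1  {2,3,4}→3
  placing 0:d first → 4 extensions
  placing 4:e first → 1 extensions
total linear extensions = 5

5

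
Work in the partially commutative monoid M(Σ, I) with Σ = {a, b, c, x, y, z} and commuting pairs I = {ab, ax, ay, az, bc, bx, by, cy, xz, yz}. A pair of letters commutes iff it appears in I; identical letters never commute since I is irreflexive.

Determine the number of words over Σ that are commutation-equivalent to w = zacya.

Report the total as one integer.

10

piece 0:z — minimal
piece 1:a — minimal
piece 2:c rests on {0:z, 1:a}
piece 3:y — minimal
piece 4:a rests on {2:c}
minimal pieces: {0:z, 1:a, 3:y}
ways to finish when only these pieces remain (= sum over removing one remaining piece with nothing left below it):
  1 left: {3}→1  {4}→1
  2 left: {2,4}→1  {3,4}→2
  3 left: {0,2,4}→1  {1,2,4}→1  {2,3,4}→3
  placing 0:z first → 4 extensions
  placing 1:a first → 4 extensions
  placing 3:y first → 2 extensions
total linear extensions = 10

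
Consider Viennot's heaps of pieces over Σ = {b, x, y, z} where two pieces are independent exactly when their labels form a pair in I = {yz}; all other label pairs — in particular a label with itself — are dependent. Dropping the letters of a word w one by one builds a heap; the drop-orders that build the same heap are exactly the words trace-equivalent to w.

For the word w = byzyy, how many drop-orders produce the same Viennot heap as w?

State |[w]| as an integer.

0(b) covers ∅
1(y) covers 0:b
2(z) covers 0:b
3(y) covers 1:y
4(y) covers 3:y
floor of heap: 0:b
completions by unplaced set U, small U first (add the entries for U minus each lowest piece of U):
  |U|=1: {2}:1  {4}:1
  |U|=2: {2,4}:2  {3,4}:1
  |U|=3: {1,3,4}:1  {2,3,4}:3
  start at 0(b): 4

4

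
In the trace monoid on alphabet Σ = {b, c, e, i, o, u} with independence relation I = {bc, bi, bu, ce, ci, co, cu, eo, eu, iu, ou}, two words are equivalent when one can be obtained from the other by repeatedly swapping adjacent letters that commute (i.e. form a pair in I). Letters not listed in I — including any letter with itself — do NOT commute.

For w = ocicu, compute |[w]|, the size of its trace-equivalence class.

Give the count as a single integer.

#0=o has no predecessor
#1=c has no predecessor
#2=i depends on [0:o]
#3=c depends on [1:c]
#4=u has no predecessor
sources: [0:o, 1:c, 4:u]
N(rest) = Σ N(rest − s) over sources s of rest; N(one piece) = 1:
  size 1 → [2]=1  [3]=1  [4]=1
  size 2 → [0,2]=1  [1,3]=1  [2,3]=2  [2,4]=2  [3,4]=2
  size 3 → [0,2,3]=3  [0,2,4]=3  [1,2,3]=3  [1,3,4]=3  [2,3,4]=6
  first=0(o) contributes 12
  first=1(c) contributes 12
  first=4(u) contributes 6
|[w]| = 30

30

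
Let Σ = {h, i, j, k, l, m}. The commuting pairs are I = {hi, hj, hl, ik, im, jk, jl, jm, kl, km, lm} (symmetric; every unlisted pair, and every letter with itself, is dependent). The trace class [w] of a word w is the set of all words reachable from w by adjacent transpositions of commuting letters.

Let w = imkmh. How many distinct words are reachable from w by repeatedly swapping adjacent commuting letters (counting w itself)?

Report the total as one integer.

15

#0=i has no predecessor
#1=m has no predecessor
#2=k has no predecessor
#3=m depends on [1:m]
#4=h depends on [2:k, 3:m]
sources: [0:i, 1:m, 2:k]
N(rest) = Σ N(rest − s) over sources s of rest; N(one piece) = 1:
  size 1 → [0]=1  [4]=1
  size 2 → [0,4]=2  [2,4]=1  [3,4]=1
  size 3 → [0,2,4]=3  [0,3,4]=3  [1,3,4]=1  [2,3,4]=2
  first=0(i) contributes 3
  first=1(m) contributes 8
  first=2(k) contributes 4
|[w]| = 15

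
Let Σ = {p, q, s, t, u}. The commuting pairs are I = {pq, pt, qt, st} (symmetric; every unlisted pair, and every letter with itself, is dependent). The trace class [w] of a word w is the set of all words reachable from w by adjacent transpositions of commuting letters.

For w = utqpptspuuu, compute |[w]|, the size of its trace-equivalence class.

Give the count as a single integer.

piece 0:u — minimal
piece 1:t rests on {0:u}
piece 2:q rests on {0:u}
piece 3:p rests on {0:u}
piece 4:p rests on {3:p}
piece 5:t rests on {1:t}
piece 6:s rests on {2:q, 4:p}
piece 7:p rests on {6:s}
piece 8:u rests on {5:t, 7:p}
piece 9:u rests on {8:u}
piece 10:u rests on {9:u}
minimal pieces: {0:u}
ways to finish when only these pieces remain (= sum over removing one remaining piece with nothing left below it):
  1 left: {10}→1
  2 left: {9,10}→1
  3 left: {8,9,10}→1
  4 left: {5,8,9,10}→1  {7,8,9,10}→1
  5 left: {1,5,8,9,10}→1  {5,7,8,9,10}→2  {6,7,8,9,10}→1
  6 left: {1,5,7,8,9,10}→3  {2,6,7,8,9,10}→1  {4,6,7,8,9,10}→1  {5,6,7,8,9,10}→3
  7 left: {1,5,6,7,8,9,10}→6  {2,4,6,7,8,9,10}→2  {2,5,6,7,8,9,10}→4  {3,4,6,7,8,9,10}→1  {4,5,6,7,8,9,10}→4
  8 left: {1,2,5,6,7,8,9,10}→10  {1,4,5,6,7,8,9,10}→10  {2,3,4,6,7,8,9,10}→3  {2,4,5,6,7,8,9,10}→10  {3,4,5,6,7,8,9,10}→5
  9 left: {1,2,4,5,6,7,8,9,10}→30  {1,3,4,5,6,7,8,9,10}→15  {2,3,4,5,6,7,8,9,10}→18
  placing 0:u first → 63 extensions

63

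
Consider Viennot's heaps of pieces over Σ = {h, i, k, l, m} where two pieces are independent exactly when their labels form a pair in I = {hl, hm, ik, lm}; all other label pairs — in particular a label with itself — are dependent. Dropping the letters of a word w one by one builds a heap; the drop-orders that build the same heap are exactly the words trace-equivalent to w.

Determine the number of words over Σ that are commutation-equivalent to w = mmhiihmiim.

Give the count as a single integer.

6

0(m) covers ∅
1(m) covers 0:m
2(h) covers ∅
3(i) covers 1:m, 2:h
4(i) covers 3:i
5(h) covers 4:i
6(m) covers 4:i
7(i) covers 5:h, 6:m
8(i) covers 7:i
9(m) covers 8:i
floor of heap: 0:m, 2:h
completions by unplaced set U, small U first (add the entries for U minus each lowest piece of U):
  |U|=1: {9}:1
  |U|=2: {8,9}:1
  |U|=3: {7,8,9}:1
  |U|=4: {5,7,8,9}:1  {6,7,8,9}:1
  |U|=5: {5,6,7,8,9}:2
  |U|=6: {4,5,6,7,8,9}:2
  |U|=7: {3,4,5,6,7,8,9}:2
  |U|=8: {1,3,4,5,6,7,8,9}:2  {2,3,4,5,6,7,8,9}:2
  start at 0(m): 4
  start at 2(h): 2
sum over floor = 6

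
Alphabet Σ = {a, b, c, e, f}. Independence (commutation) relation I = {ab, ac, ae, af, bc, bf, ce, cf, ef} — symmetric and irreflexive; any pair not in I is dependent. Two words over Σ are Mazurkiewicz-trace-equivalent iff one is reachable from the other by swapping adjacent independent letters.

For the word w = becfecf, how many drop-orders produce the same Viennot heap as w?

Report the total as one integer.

0(b) covers ∅
1(e) covers 0:b
2(c) covers ∅
3(f) covers ∅
4(e) covers 1:e
5(c) covers 2:c
6(f) covers 3:f
floor of heap: 0:b, 2:c, 3:f
completions by unplaced set U, small U first (add the entries for U minus each lowest piece of U):
  |U|=1: {4}:1  {5}:1  {6}:1
  |U|=2: {1,4}:1  {2,5}:1  {3,6}:1  {4,5}:2  {4,6}:2  {5,6}:2
  |U|=3: {0,1,4}:1  {1,4,5}:3  {1,4,6}:3  {2,4,5}:3  {2,5,6}:3  {3,4,6}:3  {3,5,6}:3  {4,5,6}:6
  |U|=4: {0,1,4,5}:4  {0,1,4,6}:4  {1,2,4,5}:6  {1,3,4,6}:6  {1,4,5,6}:12  {2,3,5,6}:6  {2,4,5,6}:12  {3,4,5,6}:12
  |U|=5: {0,1,2,4,5}:10  {0,1,3,4,6}:10  {0,1,4,5,6}:20  {1,2,4,5,6}:30  {1,3,4,5,6}:30  {2,3,4,5,6}:30
  start at 0(b): 90
  start at 2(c): 60
  start at 3(f): 60
sum over floor = 210

210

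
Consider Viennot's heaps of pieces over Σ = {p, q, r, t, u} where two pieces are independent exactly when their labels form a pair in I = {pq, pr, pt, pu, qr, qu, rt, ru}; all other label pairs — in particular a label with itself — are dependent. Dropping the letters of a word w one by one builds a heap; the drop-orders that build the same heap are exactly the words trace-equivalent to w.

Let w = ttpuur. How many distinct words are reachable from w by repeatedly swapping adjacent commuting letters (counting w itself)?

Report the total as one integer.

30

#0=t has no predecessor
#1=t depends on [0:t]
#2=p has no predecessor
#3=u depends on [1:t]
#4=u depends on [3:u]
#5=r has no predecessor
sources: [0:t, 2:p, 5:r]
N(rest) = Σ N(rest − s) over sources s of rest; N(one piece) = 1:
  size 1 → [2]=1  [4]=1  [5]=1
  size 2 → [2,4]=2  [2,5]=2  [3,4]=1  [4,5]=2
  size 3 → [1,3,4]=1  [2,3,4]=3  [2,4,5]=6  [3,4,5]=3
  size 4 → [0,1,3,4]=1  [1,2,3,4]=4  [1,3,4,5]=4  [2,3,4,5]=12
  first=0(t) contributes 20
  first=2(p) contributes 5
  first=5(r) contributes 5
|[w]| = 30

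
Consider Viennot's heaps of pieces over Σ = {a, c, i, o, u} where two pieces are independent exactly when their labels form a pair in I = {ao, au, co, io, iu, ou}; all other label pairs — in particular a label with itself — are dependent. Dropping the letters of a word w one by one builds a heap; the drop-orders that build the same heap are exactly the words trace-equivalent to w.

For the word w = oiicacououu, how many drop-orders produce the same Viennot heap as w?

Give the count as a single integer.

165

drop 0:o onto floor
drop 1:i onto floor
drop 2:i onto {1:i}
drop 3:c onto {2:i}
drop 4:a onto {3:c}
drop 5:c onto {4:a}
drop 6:o onto {0:o}
drop 7:u onto {5:c}
drop 8:o onto {6:o}
drop 9:u onto {7:u}
drop 10:u onto {9:u}
ground layer = {0:o, 1:i}
drop-orders for the pieces not yet dropped (sum over which currently-grounded one goes next):
  1 to go: {8} 1  {10} 1
  2 to go: {6,8} 1  {8,10} 2  {9,10} 1
  3 to go: {0,6,8} 1  {6,8,10} 3  {7,9,10} 1  {8,9,10} 3
  4 to go: {0,6,8,10} 4  {5,7,9,10} 1  {6,8,9,10} 6  {7,8,9,10} 4
  5 to go: {0,6,8,9,10} 10  {4,5,7,9,10} 1  {5,7,8,9,10} 5  {6,7,8,9,10} 10
  6 to go: {0,6,7,8,9,10} 20  {3,4,5,7,9,10} 1  {4,5,7,8,9,10} 6  {5,6,7,8,9,10} 15
  7 to go: {0,5,6,7,8,9,10} 35  {2,3,4,5,7,9,10} 1  {3,4,5,7,8,9,10} 7  {4,5,6,7,8,9,10} 21
  8 to go: {0,4,5,6,7,8,9,10} 56  {1,2,3,4,5,7,9,10} 1  {2,3,4,5,7,8,9,10} 8  {3,4,5,6,7,8,9,10} 28
  9 to go: {0,3,4,5,6,7,8,9,10} 84  {1,2,3,4,5,7,8,9,10} 9  {2,3,4,5,6,7,8,9,10} 36
  if 0:o drops first: 45 orders
  if 1:i drops first: 120 orders
heap linearizations: 165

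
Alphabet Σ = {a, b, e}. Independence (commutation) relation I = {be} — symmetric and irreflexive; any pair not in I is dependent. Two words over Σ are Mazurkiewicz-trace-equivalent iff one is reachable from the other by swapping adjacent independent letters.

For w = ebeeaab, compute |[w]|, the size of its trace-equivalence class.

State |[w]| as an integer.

piece 0:e — minimal
piece 1:b — minimal
piece 2:e rests on {0:e}
piece 3:e rests on {2:e}
piece 4:a rests on {1:b, 3:e}
piece 5:a rests on {4:a}
piece 6:b rests on {5:a}
minimal pieces: {0:e, 1:b}
ways to finish when only these pieces remain (= sum over removing one remaining piece with nothing left below it):
  1 left: {6}→1
  2 left: {5,6}→1
  3 left: {4,5,6}→1
  4 left: {1,4,5,6}→1  {3,4,5,6}→1
  5 left: {1,3,4,5,6}→2  {2,3,4,5,6}→1
  placing 0:e first → 3 extensions
  placing 1:b first → 1 extensions
total linear extensions = 4

4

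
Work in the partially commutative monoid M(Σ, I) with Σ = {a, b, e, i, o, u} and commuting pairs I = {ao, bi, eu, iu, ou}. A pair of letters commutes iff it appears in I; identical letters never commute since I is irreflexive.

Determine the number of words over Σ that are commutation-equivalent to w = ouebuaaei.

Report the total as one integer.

piece 0:o — minimal
piece 1:u — minimal
piece 2:e rests on {0:o}
piece 3:b rests on {1:u, 2:e}
piece 4:u rests on {3:b}
piece 5:a rests on {4:u}
piece 6:a rests on {5:a}
piece 7:e rests on {6:a}
piece 8:i rests on {7:e}
minimal pieces: {0:o, 1:u}
ways to finish when only these pieces remain (= sum over removing one remaining piece with nothing left below it):
  1 left: {8}→1
  2 left: {7,8}→1
  3 left: {6,7,8}→1
  4 left: {5,6,7,8}→1
  5 left: {4,5,6,7,8}→1
  6 left: {3,4,5,6,7,8}→1
  7 left: {1,3,4,5,6,7,8}→1  {2,3,4,5,6,7,8}→1
  placing 0:o first → 2 extensions
  placing 1:u first → 1 extensions
total linear extensions = 3

3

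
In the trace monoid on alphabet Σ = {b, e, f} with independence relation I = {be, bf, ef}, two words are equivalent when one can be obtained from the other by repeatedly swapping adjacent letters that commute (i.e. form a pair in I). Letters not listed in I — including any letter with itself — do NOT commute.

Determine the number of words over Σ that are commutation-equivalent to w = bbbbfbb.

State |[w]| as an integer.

piece 0:b — minimal
piece 1:b rests on {0:b}
piece 2:b rests on {1:b}
piece 3:b rests on {2:b}
piece 4:f — minimal
piece 5:b rests on {3:b}
piece 6:b rests on {5:b}
minimal pieces: {0:b, 4:f}
ways to finish when only these pieces remain (= sum over removing one remaining piece with nothing left below it):
  1 left: {4}→1  {6}→1
  2 left: {4,6}→2  {5,6}→1
  3 left: {3,5,6}→1  {4,5,6}→3
  4 left: {2,3,5,6}→1  {3,4,5,6}→4
  5 left: {1,2,3,5,6}→1  {2,3,4,5,6}→5
  placing 0:b first → 6 extensions
  placing 4:f first → 1 extensions
total linear extensions = 7

7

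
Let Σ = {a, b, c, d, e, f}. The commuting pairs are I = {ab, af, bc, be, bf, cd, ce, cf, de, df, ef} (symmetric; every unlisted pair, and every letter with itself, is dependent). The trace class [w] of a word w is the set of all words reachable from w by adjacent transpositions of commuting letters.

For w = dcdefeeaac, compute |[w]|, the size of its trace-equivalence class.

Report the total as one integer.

#0=d has no predecessor
#1=c has no predecessor
#2=d depends on [0:d]
#3=e has no predecessor
#4=f has no predecessor
#5=e depends on [3:e]
#6=e depends on [5:e]
#7=a depends on [1:c, 2:d, 6:e]
#8=a depends on [7:a]
#9=c depends on [8:a]
sources: [0:d, 1:c, 3:e, 4:f]
N(rest) = Σ N(rest − s) over sources s of rest; N(one piece) = 1:
  size 1 → [4]=1  [9]=1
  size 2 → [4,9]=2  [8,9]=1
  size 3 → [4,8,9]=3  [7,8,9]=1
  size 4 → [1,7,8,9]=1  [2,7,8,9]=1  [4,7,8,9]=4  [6,7,8,9]=1
  size 5 → [0,2,7,8,9]=1  [1,2,7,8,9]=2  [1,4,7,8,9]=5  [1,6,7,8,9]=2  [2,4,7,8,9]=5  [2,6,7,8,9]=2  [4,6,7,8,9]=5  [5,6,7,8,9]=1
  size 6 → [0,1,2,7,8,9]=3  [0,2,4,7,8,9]=6  [0,2,6,7,8,9]=3  [1,2,4,7,8,9]=12  [1,2,6,7,8,9]=6  [1,4,6,7,8,9]=12  [1,5,6,7,8,9]=3  [2,4,6,7,8,9]=12  [2,5,6,7,8,9]=3  [3,5,6,7,8,9]=1  [4,5,6,7,8,9]=6
  size 7 → [0,1,2,4,7,8,9]=21  [0,1,2,6,7,8,9]=12  [0,2,4,6,7,8,9]=21  [0,2,5,6,7,8,9]=6  [1,2,4,6,7,8,9]=42  [1,2,5,6,7,8,9]=12  [1,3,5,6,7,8,9]=4  [1,4,5,6,7,8,9]=21  [2,3,5,6,7,8,9]=4  [2,4,5,6,7,8,9]=21  [3,4,5,6,7,8,9]=7
  size 8 → [0,1,2,4,6,7,8,9]=96  [0,1,2,5,6,7,8,9]=30  [0,2,3,5,6,7,8,9]=10  [0,2,4,5,6,7,8,9]=48  [1,2,3,5,6,7,8,9]=20  [1,2,4,5,6,7,8,9]=96  [1,3,4,5,6,7,8,9]=32  [2,3,4,5,6,7,8,9]=32
  first=0(d) contributes 180
  first=1(c) contributes 90
  first=3(e) contributes 270
  first=4(f) contributes 60
|[w]| = 600

600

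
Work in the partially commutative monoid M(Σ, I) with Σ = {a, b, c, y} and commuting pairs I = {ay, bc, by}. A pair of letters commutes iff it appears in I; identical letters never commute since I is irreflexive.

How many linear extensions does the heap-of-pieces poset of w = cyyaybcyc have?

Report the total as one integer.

drop 0:c onto floor
drop 1:y onto {0:c}
drop 2:y onto {1:y}
drop 3:a onto {0:c}
drop 4:y onto {2:y}
drop 5:b onto {3:a}
drop 6:c onto {3:a, 4:y}
drop 7:y onto {6:c}
drop 8:c onto {7:y}
ground layer = {0:c}
drop-orders for the pieces not yet dropped (sum over which currently-grounded one goes next):
  1 to go: {5} 1  {8} 1
  2 to go: {5,8} 2  {7,8} 1
  3 to go: {5,7,8} 3  {6,7,8} 1
  4 to go: {4,6,7,8} 1  {5,6,7,8} 4
  5 to go: {2,4,6,7,8} 1  {3,5,6,7,8} 4  {4,5,6,7,8} 5
  6 to go: {1,2,4,6,7,8} 1  {2,4,5,6,7,8} 6  {3,4,5,6,7,8} 9
  7 to go: {1,2,4,5,6,7,8} 7  {2,3,4,5,6,7,8} 15
  if 0:c drops first: 22 orders

22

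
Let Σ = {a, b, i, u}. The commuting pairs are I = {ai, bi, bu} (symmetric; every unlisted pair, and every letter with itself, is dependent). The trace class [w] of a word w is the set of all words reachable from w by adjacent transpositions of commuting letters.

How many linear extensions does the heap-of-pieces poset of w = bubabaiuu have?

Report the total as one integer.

0(b) covers ∅
1(u) covers ∅
2(b) covers 0:b
3(a) covers 1:u, 2:b
4(b) covers 3:a
5(a) covers 4:b
6(i) covers 1:u
7(u) covers 5:a, 6:i
8(u) covers 7:u
floor of heap: 0:b, 1:u
completions by unplaced set U, small U first (add the entries for U minus each lowest piece of U):
  |U|=1: {8}:1
  |U|=2: {7,8}:1
  |U|=3: {5,7,8}:1  {6,7,8}:1
  |U|=4: {4,5,7,8}:1  {5,6,7,8}:2
  |U|=5: {3,4,5,7,8}:1  {4,5,6,7,8}:3
  |U|=6: {2,3,4,5,7,8}:1  {3,4,5,6,7,8}:4
  |U|=7: {0,2,3,4,5,7,8}:1  {1,3,4,5,6,7,8}:4  {2,3,4,5,6,7,8}:5
  start at 0(b): 9
  start at 1(u): 6
sum over floor = 15

15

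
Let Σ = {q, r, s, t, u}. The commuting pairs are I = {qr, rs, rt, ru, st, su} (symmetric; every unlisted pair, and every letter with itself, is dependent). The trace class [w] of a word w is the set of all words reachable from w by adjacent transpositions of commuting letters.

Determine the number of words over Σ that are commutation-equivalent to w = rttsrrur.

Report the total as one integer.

280

#0=r has no predecessor
#1=t has no predecessor
#2=t depends on [1:t]
#3=s has no predecessor
#4=r depends on [0:r]
#5=r depends on [4:r]
#6=u depends on [2:t]
#7=r depends on [5:r]
sources: [0:r, 1:t, 3:s]
N(rest) = Σ N(rest − s) over sources s of rest; N(one piece) = 1:
  size 1 → [3]=1  [6]=1  [7]=1
  size 2 → [2,6]=1  [3,6]=2  [3,7]=2  [5,7]=1  [6,7]=2
  size 3 → [1,2,6]=1  [2,3,6]=3  [2,6,7]=3  [3,5,7]=3  [3,6,7]=6  [4,5,7]=1  [5,6,7]=3
  size 4 → [0,4,5,7]=1  [1,2,3,6]=4  [1,2,6,7]=4  [2,3,6,7]=12  [2,5,6,7]=6  [3,4,5,7]=4  [3,5,6,7]=12  [4,5,6,7]=4
  size 5 → [0,3,4,5,7]=5  [0,4,5,6,7]=5  [1,2,3,6,7]=20  [1,2,5,6,7]=10  [2,3,5,6,7]=30  [2,4,5,6,7]=10  [3,4,5,6,7]=20
  size 6 → [0,2,4,5,6,7]=15  [0,3,4,5,6,7]=30  [1,2,3,5,6,7]=60  [1,2,4,5,6,7]=20  [2,3,4,5,6,7]=60
  first=0(r) contributes 140
  first=1(t) contributes 105
  first=3(s) contributes 35
|[w]| = 280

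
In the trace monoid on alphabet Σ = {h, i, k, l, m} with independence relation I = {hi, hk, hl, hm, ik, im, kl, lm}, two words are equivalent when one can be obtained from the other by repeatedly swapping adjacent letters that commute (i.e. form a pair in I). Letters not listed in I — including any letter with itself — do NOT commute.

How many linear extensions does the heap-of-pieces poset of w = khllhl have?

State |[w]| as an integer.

#0=k has no predecessor
#1=h has no predecessor
#2=l has no predecessor
#3=l depends on [2:l]
#4=h depends on [1:h]
#5=l depends on [3:l]
sources: [0:k, 1:h, 2:l]
N(rest) = Σ N(rest − s) over sources s of rest; N(one piece) = 1:
  size 1 → [0]=1  [4]=1  [5]=1
  size 2 → [0,4]=2  [0,5]=2  [1,4]=1  [3,5]=1  [4,5]=2
  size 3 → [0,1,4]=3  [0,3,5]=3  [0,4,5]=6  [1,4,5]=3  [2,3,5]=1  [3,4,5]=3
  size 4 → [0,1,4,5]=12  [0,2,3,5]=4  [0,3,4,5]=12  [1,3,4,5]=6  [2,3,4,5]=4
  first=0(k) contributes 10
  first=1(h) contributes 20
  first=2(l) contributes 30
|[w]| = 60

60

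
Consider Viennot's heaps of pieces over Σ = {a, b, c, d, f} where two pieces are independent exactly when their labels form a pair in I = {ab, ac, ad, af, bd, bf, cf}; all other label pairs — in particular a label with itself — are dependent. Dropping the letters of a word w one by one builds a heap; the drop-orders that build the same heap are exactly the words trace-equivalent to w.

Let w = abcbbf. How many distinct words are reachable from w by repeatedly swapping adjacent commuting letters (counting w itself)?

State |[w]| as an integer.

drop 0:a onto floor
drop 1:b onto floor
drop 2:c onto {1:b}
drop 3:b onto {2:c}
drop 4:b onto {3:b}
drop 5:f onto floor
ground layer = {0:a, 1:b, 5:f}
drop-orders for the pieces not yet dropped (sum over which currently-grounded one goes next):
  1 to go: {0} 1  {4} 1  {5} 1
  2 to go: {0,4} 2  {0,5} 2  {3,4} 1  {4,5} 2
  3 to go: {0,3,4} 3  {0,4,5} 6  {2,3,4} 1  {3,4,5} 3
  4 to go: {0,2,3,4} 4  {0,3,4,5} 12  {1,2,3,4} 1  {2,3,4,5} 4
  if 0:a drops first: 5 orders
  if 1:b drops first: 20 orders
  if 5:f drops first: 5 orders
heap linearizations: 30

30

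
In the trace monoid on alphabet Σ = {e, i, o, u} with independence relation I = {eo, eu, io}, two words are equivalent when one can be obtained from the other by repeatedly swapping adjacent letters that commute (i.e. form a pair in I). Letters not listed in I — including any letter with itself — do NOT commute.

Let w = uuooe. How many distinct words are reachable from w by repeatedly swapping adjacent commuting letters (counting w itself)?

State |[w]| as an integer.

5

0(u) covers ∅
1(u) covers 0:u
2(o) covers 1:u
3(o) covers 2:o
4(e) covers ∅
floor of heap: 0:u, 4:e
completions by unplaced set U, small U first (add the entries for U minus each lowest piece of U):
  |U|=1: {3}:1  {4}:1
  |U|=2: {2,3}:1  {3,4}:2
  |U|=3: {1,2,3}:1  {2,3,4}:3
  start at 0(u): 4
  start at 4(e): 1
sum over floor = 5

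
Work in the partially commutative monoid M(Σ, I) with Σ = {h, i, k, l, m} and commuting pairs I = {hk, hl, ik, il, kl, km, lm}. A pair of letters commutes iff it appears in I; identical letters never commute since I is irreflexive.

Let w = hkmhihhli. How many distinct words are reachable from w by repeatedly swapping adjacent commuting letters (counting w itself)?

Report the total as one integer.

piece 0:h — minimal
piece 1:k — minimal
piece 2:m rests on {0:h}
piece 3:h rests on {2:m}
piece 4:i rests on {3:h}
piece 5:h rests on {4:i}
piece 6:h rests on {5:h}
piece 7:l — minimal
piece 8:i rests on {6:h}
minimal pieces: {0:h, 1:k, 7:l}
ways to finish when only these pieces remain (= sum over removing one remaining piece with nothing left below it):
  1 left: {1}→1  {7}→1  {8}→1
  2 left: {1,7}→2  {1,8}→2  {6,8}→1  {7,8}→2
  3 left: {1,6,8}→3  {1,7,8}→6  {5,6,8}→1  {6,7,8}→3
  4 left: {1,5,6,8}→4  {1,6,7,8}→12  {4,5,6,8}→1  {5,6,7,8}→4
  5 left: {1,4,5,6,8}→5  {1,5,6,7,8}→20  {3,4,5,6,8}→1  {4,5,6,7,8}→5
  6 left: {1,3,4,5,6,8}→6  {1,4,5,6,7,8}→30  {2,3,4,5,6,8}→1  {3,4,5,6,7,8}→6
  7 left: {0,2,3,4,5,6,8}→1  {1,2,3,4,5,6,8}→7  {1,3,4,5,6,7,8}→42  {2,3,4,5,6,7,8}→7
  placing 0:h first → 56 extensions
  placing 1:k first → 8 extensions
  placing 7:l first → 8 extensions
total linear extensions = 72

72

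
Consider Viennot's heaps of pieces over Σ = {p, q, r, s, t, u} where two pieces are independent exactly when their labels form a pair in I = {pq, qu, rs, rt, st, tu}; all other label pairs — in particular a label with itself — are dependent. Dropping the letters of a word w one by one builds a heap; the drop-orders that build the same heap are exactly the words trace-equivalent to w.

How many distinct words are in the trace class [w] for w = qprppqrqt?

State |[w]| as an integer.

drop 0:q onto floor
drop 1:p onto floor
drop 2:r onto {0:q, 1:p}
drop 3:p onto {2:r}
drop 4:p onto {3:p}
drop 5:q onto {2:r}
drop 6:r onto {4:p, 5:q}
drop 7:q onto {6:r}
drop 8:t onto {7:q}
ground layer = {0:q, 1:p}
drop-orders for the pieces not yet dropped (sum over which currently-grounded one goes next):
  1 to go: {8} 1
  2 to go: {7,8} 1
  3 to go: {6,7,8} 1
  4 to go: {4,6,7,8} 1  {5,6,7,8} 1
  5 to go: {3,4,6,7,8} 1  {4,5,6,7,8} 2
  6 to go: {3,4,5,6,7,8} 3
  7 to go: {2,3,4,5,6,7,8} 3
  if 0:q drops first: 3 orders
  if 1:p drops first: 3 orders
heap linearizations: 6

6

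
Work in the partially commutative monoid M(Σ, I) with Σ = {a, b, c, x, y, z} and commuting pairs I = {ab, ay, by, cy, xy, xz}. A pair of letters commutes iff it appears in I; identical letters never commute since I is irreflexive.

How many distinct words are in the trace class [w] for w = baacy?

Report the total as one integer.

15

#0=b has no predecessor
#1=a has no predecessor
#2=a depends on [1:a]
#3=c depends on [0:b, 2:a]
#4=y has no predecessor
sources: [0:b, 1:a, 4:y]
N(rest) = Σ N(rest − s) over sources s of rest; N(one piece) = 1:
  size 1 → [3]=1  [4]=1
  size 2 → [0,3]=1  [2,3]=1  [3,4]=2
  size 3 → [0,2,3]=2  [0,3,4]=3  [1,2,3]=1  [2,3,4]=3
  first=0(b) contributes 4
  first=1(a) contributes 8
  first=4(y) contributes 3
|[w]| = 15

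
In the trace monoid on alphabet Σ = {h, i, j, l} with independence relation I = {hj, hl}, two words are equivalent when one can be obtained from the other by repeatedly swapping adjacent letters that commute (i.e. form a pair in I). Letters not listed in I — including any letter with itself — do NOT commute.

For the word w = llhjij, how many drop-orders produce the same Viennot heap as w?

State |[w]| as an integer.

#0=l has no predecessor
#1=l depends on [0:l]
#2=h has no predecessor
#3=j depends on [1:l]
#4=i depends on [2:h, 3:j]
#5=j depends on [4:i]
sources: [0:l, 2:h]
N(rest) = Σ N(rest − s) over sources s of rest; N(one piece) = 1:
  size 1 → [5]=1
  size 2 → [4,5]=1
  size 3 → [2,4,5]=1  [3,4,5]=1
  size 4 → [1,3,4,5]=1  [2,3,4,5]=2
  first=0(l) contributes 3
  first=2(h) contributes 1
|[w]| = 4

4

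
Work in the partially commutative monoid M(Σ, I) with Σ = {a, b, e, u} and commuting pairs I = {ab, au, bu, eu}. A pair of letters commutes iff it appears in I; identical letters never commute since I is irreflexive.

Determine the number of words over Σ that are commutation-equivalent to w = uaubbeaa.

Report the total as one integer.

84

drop 0:u onto floor
drop 1:a onto floor
drop 2:u onto {0:u}
drop 3:b onto floor
drop 4:b onto {3:b}
drop 5:e onto {1:a, 4:b}
drop 6:a onto {5:e}
drop 7:a onto {6:a}
ground layer = {0:u, 1:a, 3:b}
drop-orders for the pieces not yet dropped (sum over which currently-grounded one goes next):
  1 to go: {2} 1  {7} 1
  2 to go: {0,2} 1  {2,7} 2  {6,7} 1
  3 to go: {0,2,7} 3  {2,6,7} 3  {5,6,7} 1
  4 to go: {0,2,6,7} 6  {1,5,6,7} 1  {2,5,6,7} 4  {4,5,6,7} 1
  5 to go: {0,2,5,6,7} 10  {1,2,5,6,7} 5  {1,4,5,6,7} 2  {2,4,5,6,7} 5  {3,4,5,6,7} 1
  6 to go: {0,1,2,5,6,7} 15  {0,2,4,5,6,7} 15  {1,2,4,5,6,7} 12  {1,3,4,5,6,7} 3  {2,3,4,5,6,7} 6
  if 0:u drops first: 21 orders
  if 1:a drops first: 21 orders
  if 3:b drops first: 42 orders
heap linearizations: 84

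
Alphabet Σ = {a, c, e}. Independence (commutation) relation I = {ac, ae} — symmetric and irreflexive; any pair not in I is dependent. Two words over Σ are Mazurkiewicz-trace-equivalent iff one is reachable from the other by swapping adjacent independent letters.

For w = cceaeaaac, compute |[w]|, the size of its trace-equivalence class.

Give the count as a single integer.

126

#0=c has no predecessor
#1=c depends on [0:c]
#2=e depends on [1:c]
#3=a has no predecessor
#4=e depends on [2:e]
#5=a depends on [3:a]
#6=a depends on [5:a]
#7=a depends on [6:a]
#8=c depends on [4:e]
sources: [0:c, 3:a]
N(rest) = Σ N(rest − s) over sources s of rest; N(one piece) = 1:
  size 1 → [7]=1  [8]=1
  size 2 → [4,8]=1  [6,7]=1  [7,8]=2
  size 3 → [2,4,8]=1  [4,7,8]=3  [5,6,7]=1  [6,7,8]=3
  size 4 → [1,2,4,8]=1  [2,4,7,8]=4  [3,5,6,7]=1  [4,6,7,8]=6  [5,6,7,8]=4
  size 5 → [0,1,2,4,8]=1  [1,2,4,7,8]=5  [2,4,6,7,8]=10  [3,5,6,7,8]=5  [4,5,6,7,8]=10
  size 6 → [0,1,2,4,7,8]=6  [1,2,4,6,7,8]=15  [2,4,5,6,7,8]=20  [3,4,5,6,7,8]=15
  size 7 → [0,1,2,4,6,7,8]=21  [1,2,4,5,6,7,8]=35  [2,3,4,5,6,7,8]=35
  first=0(c) contributes 70
  first=3(a) contributes 56
|[w]| = 126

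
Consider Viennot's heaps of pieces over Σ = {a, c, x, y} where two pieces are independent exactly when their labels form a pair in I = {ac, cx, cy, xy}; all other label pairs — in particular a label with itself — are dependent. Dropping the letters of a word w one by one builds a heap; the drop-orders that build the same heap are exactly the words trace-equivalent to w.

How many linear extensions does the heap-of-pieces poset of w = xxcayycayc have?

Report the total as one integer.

120

piece 0:x — minimal
piece 1:x rests on {0:x}
piece 2:c — minimal
piece 3:a rests on {1:x}
piece 4:y rests on {3:a}
piece 5:y rests on {4:y}
piece 6:c rests on {2:c}
piece 7:a rests on {5:y}
piece 8:y rests on {7:a}
piece 9:c rests on {6:c}
minimal pieces: {0:x, 2:c}
ways to finish when only these pieces remain (= sum over removing one remaining piece with nothing left below it):
  1 left: {8}→1  {9}→1
  2 left: {6,9}→1  {7,8}→1  {8,9}→2
  3 left: {2,6,9}→1  {5,7,8}→1  {6,8,9}→3  {7,8,9}→3
  4 left: {2,6,8,9}→4  {4,5,7,8}→1  {5,7,8,9}→4  {6,7,8,9}→6
  5 left: {2,6,7,8,9}→10  {3,4,5,7,8}→1  {4,5,7,8,9}→5  {5,6,7,8,9}→10
  6 left: {1,3,4,5,7,8}→1  {2,5,6,7,8,9}→20  {3,4,5,7,8,9}→6  {4,5,6,7,8,9}→15
  7 left: {0,1,3,4,5,7,8}→1  {1,3,4,5,7,8,9}→7  {2,4,5,6,7,8,9}→35  {3,4,5,6,7,8,9}→21
  8 left: {0,1,3,4,5,7,8,9}→8  {1,3,4,5,6,7,8,9}→28  {2,3,4,5,6,7,8,9}→56
  placing 0:x first → 84 extensions
  placing 2:c first → 36 extensions
total linear extensions = 120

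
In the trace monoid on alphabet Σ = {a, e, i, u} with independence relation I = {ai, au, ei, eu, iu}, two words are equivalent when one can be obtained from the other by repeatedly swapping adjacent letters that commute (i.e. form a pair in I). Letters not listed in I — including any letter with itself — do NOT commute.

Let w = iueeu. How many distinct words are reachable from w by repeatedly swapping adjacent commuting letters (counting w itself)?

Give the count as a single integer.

0(i) covers ∅
1(u) covers ∅
2(e) covers ∅
3(e) covers 2:e
4(u) covers 1:u
floor of heap: 0:i, 1:u, 2:e
completions by unplaced set U, small U first (add the entries for U minus each lowest piece of U):
  |U|=1: {0}:1  {3}:1  {4}:1
  |U|=2: {0,3}:2  {0,4}:2  {1,4}:1  {2,3}:1  {3,4}:2
  |U|=3: {0,1,4}:3  {0,2,3}:3  {0,3,4}:6  {1,3,4}:3  {2,3,4}:3
  start at 0(i): 6
  start at 1(u): 12
  start at 2(e): 12
sum over floor = 30

30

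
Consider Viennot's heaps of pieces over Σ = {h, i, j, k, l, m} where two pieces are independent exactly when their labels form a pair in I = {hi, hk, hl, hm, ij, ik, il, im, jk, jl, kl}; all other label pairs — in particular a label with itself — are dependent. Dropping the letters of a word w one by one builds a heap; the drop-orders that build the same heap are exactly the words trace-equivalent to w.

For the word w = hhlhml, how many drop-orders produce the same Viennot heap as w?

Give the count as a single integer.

0(h) covers ∅
1(h) covers 0:h
2(l) covers ∅
3(h) covers 1:h
4(m) covers 2:l
5(l) covers 4:m
floor of heap: 0:h, 2:l
completions by unplaced set U, small U first (add the entries for U minus each lowest piece of U):
  |U|=1: {3}:1  {5}:1
  |U|=2: {1,3}:1  {3,5}:2  {4,5}:1
  |U|=3: {0,1,3}:1  {1,3,5}:3  {2,4,5}:1  {3,4,5}:3
  |U|=4: {0,1,3,5}:4  {1,3,4,5}:6  {2,3,4,5}:4
  start at 0(h): 10
  start at 2(l): 10
sum over floor = 20

20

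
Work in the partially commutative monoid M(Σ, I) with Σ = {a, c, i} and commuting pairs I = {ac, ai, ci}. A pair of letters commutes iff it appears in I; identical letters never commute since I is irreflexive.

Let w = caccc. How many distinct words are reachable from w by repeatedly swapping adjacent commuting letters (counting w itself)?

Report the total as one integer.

0(c) covers ∅
1(a) covers ∅
2(c) covers 0:c
3(c) covers 2:c
4(c) covers 3:c
floor of heap: 0:c, 1:a
completions by unplaced set U, small U first (add the entries for U minus each lowest piece of U):
  |U|=1: {1}:1  {4}:1
  |U|=2: {1,4}:2  {3,4}:1
  |U|=3: {1,3,4}:3  {2,3,4}:1
  start at 0(c): 4
  start at 1(a): 1
sum over floor = 5

5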